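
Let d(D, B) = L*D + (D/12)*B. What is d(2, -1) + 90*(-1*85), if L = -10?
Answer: -46021/6 ≈ -7670.2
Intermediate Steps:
d(D, B) = -10*D + B*D/12 (d(D, B) = -10*D + (D/12)*B = -10*D + B*D/12)
d(2, -1) + 90*(-1*85) = (1/12)*2*(-120 - 1) + 90*(-1*85) = (1/12)*2*(-121) + 90*(-85) = -121/6 - 7650 = -46021/6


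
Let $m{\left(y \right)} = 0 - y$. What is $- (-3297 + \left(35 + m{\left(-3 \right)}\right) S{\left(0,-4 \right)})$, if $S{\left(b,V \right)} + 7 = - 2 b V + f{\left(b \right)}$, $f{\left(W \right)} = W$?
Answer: $3563$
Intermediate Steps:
$m{\left(y \right)} = - y$
$S{\left(b,V \right)} = -7 + b - 2 V b$ ($S{\left(b,V \right)} = -7 + \left(- 2 b V + b\right) = -7 - \left(- b + 2 V b\right) = -7 + b - 2 V b$)
$- (-3297 + \left(35 + m{\left(-3 \right)}\right) S{\left(0,-4 \right)}) = - (-3297 + \left(35 - -3\right) \left(-7 + 0 - \left(-8\right) 0\right)) = - (-3297 + \left(35 + 3\right) \left(-7 + 0 + 0\right)) = - (-3297 + 38 \left(-7\right)) = - (-3297 - 266) = \left(-1\right) \left(-3563\right) = 3563$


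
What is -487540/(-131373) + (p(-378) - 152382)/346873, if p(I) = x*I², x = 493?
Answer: 9403247749810/45569746629 ≈ 206.35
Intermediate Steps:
p(I) = 493*I²
-487540/(-131373) + (p(-378) - 152382)/346873 = -487540/(-131373) + (493*(-378)² - 152382)/346873 = -487540*(-1/131373) + (493*142884 - 152382)*(1/346873) = 487540/131373 + (70441812 - 152382)*(1/346873) = 487540/131373 + 70289430*(1/346873) = 487540/131373 + 70289430/346873 = 9403247749810/45569746629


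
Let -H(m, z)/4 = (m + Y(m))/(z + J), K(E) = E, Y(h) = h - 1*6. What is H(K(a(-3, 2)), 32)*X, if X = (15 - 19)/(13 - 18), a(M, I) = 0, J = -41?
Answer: -32/15 ≈ -2.1333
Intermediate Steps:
Y(h) = -6 + h (Y(h) = h - 6 = -6 + h)
H(m, z) = -4*(-6 + 2*m)/(-41 + z) (H(m, z) = -4*(m + (-6 + m))/(z - 41) = -4*(-6 + 2*m)/(-41 + z))
X = ⅘ (X = -4/(-5) = -4*(-⅕) = ⅘ ≈ 0.80000)
H(K(a(-3, 2)), 32)*X = (8*(3 - 1*0)/(-41 + 32))*(⅘) = (8*(3 + 0)/(-9))*(⅘) = (8*(-⅑)*3)*(⅘) = -8/3*⅘ = -32/15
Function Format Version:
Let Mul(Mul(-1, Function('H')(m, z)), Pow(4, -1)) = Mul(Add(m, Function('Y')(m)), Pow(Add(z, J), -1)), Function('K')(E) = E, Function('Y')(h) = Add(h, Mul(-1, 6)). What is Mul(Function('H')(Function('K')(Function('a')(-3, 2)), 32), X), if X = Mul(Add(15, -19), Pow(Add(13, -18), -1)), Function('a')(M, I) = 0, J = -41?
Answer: Rational(-32, 15) ≈ -2.1333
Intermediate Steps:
Function('Y')(h) = Add(-6, h) (Function('Y')(h) = Add(h, -6) = Add(-6, h))
Function('H')(m, z) = Mul(-4, Pow(Add(-41, z), -1), Add(-6, Mul(2, m))) (Function('H')(m, z) = Mul(-4, Mul(Add(m, Add(-6, m)), Pow(Add(z, -41), -1))) = Mul(-4, Mul(Add(-6, Mul(2, m)), Pow(Add(-41, z), -1))) = Mul(-4, Mul(Pow(Add(-41, z), -1), Add(-6, Mul(2, m)))) = Mul(-4, Pow(Add(-41, z), -1), Add(-6, Mul(2, m))))
X = Rational(4, 5) (X = Mul(-4, Pow(-5, -1)) = Mul(-4, Rational(-1, 5)) = Rational(4, 5) ≈ 0.80000)
Mul(Function('H')(Function('K')(Function('a')(-3, 2)), 32), X) = Mul(Mul(8, Pow(Add(-41, 32), -1), Add(3, Mul(-1, 0))), Rational(4, 5)) = Mul(Mul(8, Pow(-9, -1), Add(3, 0)), Rational(4, 5)) = Mul(Mul(8, Rational(-1, 9), 3), Rational(4, 5)) = Mul(Rational(-8, 3), Rational(4, 5)) = Rational(-32, 15)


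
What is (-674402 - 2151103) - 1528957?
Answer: -4354462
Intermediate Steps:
(-674402 - 2151103) - 1528957 = -2825505 - 1528957 = -4354462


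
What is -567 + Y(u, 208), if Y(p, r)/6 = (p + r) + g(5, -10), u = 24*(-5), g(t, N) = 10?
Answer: 21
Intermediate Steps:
u = -120
Y(p, r) = 60 + 6*p + 6*r (Y(p, r) = 6*((p + r) + 10) = 6*(10 + p + r) = 60 + 6*p + 6*r)
-567 + Y(u, 208) = -567 + (60 + 6*(-120) + 6*208) = -567 + (60 - 720 + 1248) = -567 + 588 = 21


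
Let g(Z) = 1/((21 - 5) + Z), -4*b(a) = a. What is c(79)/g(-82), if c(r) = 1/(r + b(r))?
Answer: -88/79 ≈ -1.1139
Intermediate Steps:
b(a) = -a/4
c(r) = 4/(3*r) (c(r) = 1/(r - r/4) = 1/(3*r/4) = 4/(3*r))
g(Z) = 1/(16 + Z)
c(79)/g(-82) = ((4/3)/79)/(1/(16 - 82)) = ((4/3)*(1/79))/(1/(-66)) = 4/(237*(-1/66)) = (4/237)*(-66) = -88/79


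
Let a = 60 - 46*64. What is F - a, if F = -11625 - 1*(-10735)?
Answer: 1994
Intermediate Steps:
F = -890 (F = -11625 + 10735 = -890)
a = -2884 (a = 60 - 2944 = -2884)
F - a = -890 - 1*(-2884) = -890 + 2884 = 1994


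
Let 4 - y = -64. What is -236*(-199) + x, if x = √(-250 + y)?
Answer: 46964 + I*√182 ≈ 46964.0 + 13.491*I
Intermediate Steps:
y = 68 (y = 4 - 1*(-64) = 4 + 64 = 68)
x = I*√182 (x = √(-250 + 68) = √(-182) = I*√182 ≈ 13.491*I)
-236*(-199) + x = -236*(-199) + I*√182 = 46964 + I*√182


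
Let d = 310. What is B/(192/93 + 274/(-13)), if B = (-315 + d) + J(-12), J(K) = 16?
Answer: -4433/7662 ≈ -0.57857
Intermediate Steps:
B = 11 (B = (-315 + 310) + 16 = -5 + 16 = 11)
B/(192/93 + 274/(-13)) = 11/(192/93 + 274/(-13)) = 11/(192*(1/93) + 274*(-1/13)) = 11/(64/31 - 274/13) = 11/(-7662/403) = 11*(-403/7662) = -4433/7662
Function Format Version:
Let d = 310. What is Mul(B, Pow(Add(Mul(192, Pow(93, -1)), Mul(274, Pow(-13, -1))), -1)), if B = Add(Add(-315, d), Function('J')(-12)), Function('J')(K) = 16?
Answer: Rational(-4433, 7662) ≈ -0.57857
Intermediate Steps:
B = 11 (B = Add(Add(-315, 310), 16) = Add(-5, 16) = 11)
Mul(B, Pow(Add(Mul(192, Pow(93, -1)), Mul(274, Pow(-13, -1))), -1)) = Mul(11, Pow(Add(Mul(192, Pow(93, -1)), Mul(274, Pow(-13, -1))), -1)) = Mul(11, Pow(Add(Mul(192, Rational(1, 93)), Mul(274, Rational(-1, 13))), -1)) = Mul(11, Pow(Add(Rational(64, 31), Rational(-274, 13)), -1)) = Mul(11, Pow(Rational(-7662, 403), -1)) = Mul(11, Rational(-403, 7662)) = Rational(-4433, 7662)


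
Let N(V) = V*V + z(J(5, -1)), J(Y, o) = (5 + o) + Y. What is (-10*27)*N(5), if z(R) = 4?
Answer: -7830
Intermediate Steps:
J(Y, o) = 5 + Y + o
N(V) = 4 + V² (N(V) = V*V + 4 = V² + 4 = 4 + V²)
(-10*27)*N(5) = (-10*27)*(4 + 5²) = -270*(4 + 25) = -270*29 = -7830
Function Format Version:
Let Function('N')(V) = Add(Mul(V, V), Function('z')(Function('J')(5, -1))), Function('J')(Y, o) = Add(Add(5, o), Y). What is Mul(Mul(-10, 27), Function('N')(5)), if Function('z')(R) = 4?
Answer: -7830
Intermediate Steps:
Function('J')(Y, o) = Add(5, Y, o)
Function('N')(V) = Add(4, Pow(V, 2)) (Function('N')(V) = Add(Mul(V, V), 4) = Add(Pow(V, 2), 4) = Add(4, Pow(V, 2)))
Mul(Mul(-10, 27), Function('N')(5)) = Mul(Mul(-10, 27), Add(4, Pow(5, 2))) = Mul(-270, Add(4, 25)) = Mul(-270, 29) = -7830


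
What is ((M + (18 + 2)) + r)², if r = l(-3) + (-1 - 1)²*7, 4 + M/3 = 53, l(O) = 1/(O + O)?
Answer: 1366561/36 ≈ 37960.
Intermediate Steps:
l(O) = 1/(2*O)
M = 147 (M = -12 + 3*53 = -12 + 159 = 147)
r = 167/6 (r = (½)/(-3) + (-1 - 1)²*7 = (½)*(-⅓) + (-2)²*7 = -⅙ + 4*7 = -⅙ + 28 = 167/6 ≈ 27.833)
((M + (18 + 2)) + r)² = ((147 + (18 + 2)) + 167/6)² = ((147 + 20) + 167/6)² = (167 + 167/6)² = (1169/6)² = 1366561/36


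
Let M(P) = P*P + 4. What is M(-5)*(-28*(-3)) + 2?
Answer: 2438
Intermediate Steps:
M(P) = 4 + P² (M(P) = P² + 4 = 4 + P²)
M(-5)*(-28*(-3)) + 2 = (4 + (-5)²)*(-28*(-3)) + 2 = (4 + 25)*84 + 2 = 29*84 + 2 = 2436 + 2 = 2438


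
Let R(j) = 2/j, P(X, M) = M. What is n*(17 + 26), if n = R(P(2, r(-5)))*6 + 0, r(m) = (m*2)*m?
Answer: 258/25 ≈ 10.320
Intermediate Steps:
r(m) = 2*m² (r(m) = (2*m)*m = 2*m²)
n = 6/25 (n = (2/((2*(-5)²)))*6 + 0 = (2/((2*25)))*6 + 0 = (2/50)*6 + 0 = (2*(1/50))*6 + 0 = (1/25)*6 + 0 = 6/25 + 0 = 6/25 ≈ 0.24000)
n*(17 + 26) = 6*(17 + 26)/25 = (6/25)*43 = 258/25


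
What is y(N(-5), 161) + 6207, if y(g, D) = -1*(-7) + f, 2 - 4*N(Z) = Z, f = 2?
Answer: 6216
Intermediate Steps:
N(Z) = ½ - Z/4
y(g, D) = 9 (y(g, D) = -1*(-7) + 2 = 7 + 2 = 9)
y(N(-5), 161) + 6207 = 9 + 6207 = 6216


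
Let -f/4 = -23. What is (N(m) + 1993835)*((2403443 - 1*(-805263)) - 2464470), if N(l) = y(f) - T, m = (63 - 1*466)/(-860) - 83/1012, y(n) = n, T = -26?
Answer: 1483971604908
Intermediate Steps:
f = 92 (f = -4*(-23) = 92)
m = 42057/108790 (m = (63 - 466)*(-1/860) - 83*1/1012 = -403*(-1/860) - 83/1012 = 403/860 - 83/1012 = 42057/108790 ≈ 0.38659)
N(l) = 118 (N(l) = 92 - 1*(-26) = 92 + 26 = 118)
(N(m) + 1993835)*((2403443 - 1*(-805263)) - 2464470) = (118 + 1993835)*((2403443 - 1*(-805263)) - 2464470) = 1993953*((2403443 + 805263) - 2464470) = 1993953*(3208706 - 2464470) = 1993953*744236 = 1483971604908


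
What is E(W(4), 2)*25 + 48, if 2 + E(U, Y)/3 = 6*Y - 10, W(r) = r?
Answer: 48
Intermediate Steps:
E(U, Y) = -36 + 18*Y (E(U, Y) = -6 + 3*(6*Y - 10) = -6 + 3*(-10 + 6*Y) = -6 + (-30 + 18*Y) = -36 + 18*Y)
E(W(4), 2)*25 + 48 = (-36 + 18*2)*25 + 48 = (-36 + 36)*25 + 48 = 0*25 + 48 = 0 + 48 = 48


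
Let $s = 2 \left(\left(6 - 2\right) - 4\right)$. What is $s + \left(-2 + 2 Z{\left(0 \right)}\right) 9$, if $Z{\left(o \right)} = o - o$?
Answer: $-18$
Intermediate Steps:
$Z{\left(o \right)} = 0$
$s = 0$ ($s = 2 \left(4 - 4\right) = 2 \cdot 0 = 0$)
$s + \left(-2 + 2 Z{\left(0 \right)}\right) 9 = 0 + \left(-2 + 2 \cdot 0\right) 9 = 0 + \left(-2 + 0\right) 9 = 0 - 18 = -18$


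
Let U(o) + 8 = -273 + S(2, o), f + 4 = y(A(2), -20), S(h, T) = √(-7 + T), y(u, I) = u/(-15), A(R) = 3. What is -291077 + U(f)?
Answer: -291358 + 2*I*√70/5 ≈ -2.9136e+5 + 3.3466*I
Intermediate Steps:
y(u, I) = -u/15 (y(u, I) = u*(-1/15) = -u/15)
f = -21/5 (f = -4 - 1/15*3 = -4 - ⅕ = -21/5 ≈ -4.2000)
U(o) = -281 + √(-7 + o) (U(o) = -8 + (-273 + √(-7 + o)) = -281 + √(-7 + o))
-291077 + U(f) = -291077 + (-281 + √(-7 - 21/5)) = -291077 + (-281 + √(-56/5)) = -291077 + (-281 + 2*I*√70/5) = -291358 + 2*I*√70/5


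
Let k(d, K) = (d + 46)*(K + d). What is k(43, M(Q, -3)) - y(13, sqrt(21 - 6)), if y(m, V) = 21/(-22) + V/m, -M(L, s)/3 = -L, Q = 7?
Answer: 125333/22 - sqrt(15)/13 ≈ 5696.7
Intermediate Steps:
M(L, s) = 3*L (M(L, s) = -(-3)*L = 3*L)
y(m, V) = -21/22 + V/m (y(m, V) = 21*(-1/22) + V/m = -21/22 + V/m)
k(d, K) = (46 + d)*(K + d)
k(43, M(Q, -3)) - y(13, sqrt(21 - 6)) = (43**2 + 46*(3*7) + 46*43 + (3*7)*43) - (-21/22 + sqrt(21 - 6)/13) = (1849 + 46*21 + 1978 + 21*43) - (-21/22 + sqrt(15)*(1/13)) = (1849 + 966 + 1978 + 903) - (-21/22 + sqrt(15)/13) = 5696 + (21/22 - sqrt(15)/13) = 125333/22 - sqrt(15)/13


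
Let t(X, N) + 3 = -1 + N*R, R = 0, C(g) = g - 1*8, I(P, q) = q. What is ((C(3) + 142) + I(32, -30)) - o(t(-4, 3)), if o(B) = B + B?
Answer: 115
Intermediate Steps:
C(g) = -8 + g (C(g) = g - 8 = -8 + g)
t(X, N) = -4 (t(X, N) = -3 + (-1 + N*0) = -3 + (-1 + 0) = -3 - 1 = -4)
o(B) = 2*B
((C(3) + 142) + I(32, -30)) - o(t(-4, 3)) = (((-8 + 3) + 142) - 30) - 2*(-4) = ((-5 + 142) - 30) - 1*(-8) = (137 - 30) + 8 = 107 + 8 = 115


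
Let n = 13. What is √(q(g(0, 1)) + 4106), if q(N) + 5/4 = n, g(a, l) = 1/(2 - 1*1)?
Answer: √16471/2 ≈ 64.170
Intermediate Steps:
g(a, l) = 1 (g(a, l) = 1/(2 - 1) = 1/1 = 1)
q(N) = 47/4 (q(N) = -5/4 + 13 = 47/4)
√(q(g(0, 1)) + 4106) = √(47/4 + 4106) = √(16471/4) = √16471/2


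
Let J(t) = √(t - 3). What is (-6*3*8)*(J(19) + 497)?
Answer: -72144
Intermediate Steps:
J(t) = √(-3 + t)
(-6*3*8)*(J(19) + 497) = (-6*3*8)*(√(-3 + 19) + 497) = (-18*8)*(√16 + 497) = -144*(4 + 497) = -144*501 = -72144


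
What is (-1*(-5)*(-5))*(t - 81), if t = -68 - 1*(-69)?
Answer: 2000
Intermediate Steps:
t = 1 (t = -68 + 69 = 1)
(-1*(-5)*(-5))*(t - 81) = (-1*(-5)*(-5))*(1 - 81) = (5*(-5))*(-80) = -25*(-80) = 2000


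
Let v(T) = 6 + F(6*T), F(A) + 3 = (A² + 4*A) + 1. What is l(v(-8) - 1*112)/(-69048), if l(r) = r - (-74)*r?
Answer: -4175/1918 ≈ -2.1767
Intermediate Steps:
F(A) = -2 + A² + 4*A (F(A) = -3 + ((A² + 4*A) + 1) = -3 + (1 + A² + 4*A) = -2 + A² + 4*A)
v(T) = 4 + 24*T + 36*T² (v(T) = 6 + (-2 + (6*T)² + 4*(6*T)) = 6 + (-2 + 36*T² + 24*T) = 6 + (-2 + 24*T + 36*T²) = 4 + 24*T + 36*T²)
l(r) = 75*r (l(r) = r + 74*r = 75*r)
l(v(-8) - 1*112)/(-69048) = (75*((4 + 24*(-8) + 36*(-8)²) - 1*112))/(-69048) = (75*((4 - 192 + 36*64) - 112))*(-1/69048) = (75*((4 - 192 + 2304) - 112))*(-1/69048) = (75*(2116 - 112))*(-1/69048) = (75*2004)*(-1/69048) = 150300*(-1/69048) = -4175/1918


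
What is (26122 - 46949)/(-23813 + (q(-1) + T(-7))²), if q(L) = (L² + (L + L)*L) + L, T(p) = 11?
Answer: 20827/23644 ≈ 0.88086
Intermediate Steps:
q(L) = L + 3*L² (q(L) = (L² + (2*L)*L) + L = (L² + 2*L²) + L = 3*L² + L = L + 3*L²)
(26122 - 46949)/(-23813 + (q(-1) + T(-7))²) = (26122 - 46949)/(-23813 + (-(1 + 3*(-1)) + 11)²) = -20827/(-23813 + (-(1 - 3) + 11)²) = -20827/(-23813 + (-1*(-2) + 11)²) = -20827/(-23813 + (2 + 11)²) = -20827/(-23813 + 13²) = -20827/(-23813 + 169) = -20827/(-23644) = -20827*(-1/23644) = 20827/23644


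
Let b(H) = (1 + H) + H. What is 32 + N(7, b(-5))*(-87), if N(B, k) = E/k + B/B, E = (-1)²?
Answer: -136/3 ≈ -45.333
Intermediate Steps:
b(H) = 1 + 2*H
E = 1
N(B, k) = 1 + 1/k (N(B, k) = 1/k + B/B = 1/k + 1 = 1 + 1/k)
32 + N(7, b(-5))*(-87) = 32 + ((1 + (1 + 2*(-5)))/(1 + 2*(-5)))*(-87) = 32 + ((1 + (1 - 10))/(1 - 10))*(-87) = 32 + ((1 - 9)/(-9))*(-87) = 32 - ⅑*(-8)*(-87) = 32 + (8/9)*(-87) = 32 - 232/3 = -136/3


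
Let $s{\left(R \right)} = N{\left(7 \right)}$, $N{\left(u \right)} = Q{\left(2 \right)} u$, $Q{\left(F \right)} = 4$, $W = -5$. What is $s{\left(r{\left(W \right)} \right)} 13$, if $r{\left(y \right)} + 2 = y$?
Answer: $364$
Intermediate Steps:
$r{\left(y \right)} = -2 + y$
$N{\left(u \right)} = 4 u$
$s{\left(R \right)} = 28$ ($s{\left(R \right)} = 4 \cdot 7 = 28$)
$s{\left(r{\left(W \right)} \right)} 13 = 28 \cdot 13 = 364$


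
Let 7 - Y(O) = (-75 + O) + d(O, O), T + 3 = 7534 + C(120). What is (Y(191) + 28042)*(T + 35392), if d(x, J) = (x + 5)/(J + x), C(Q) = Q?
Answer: 229638924515/191 ≈ 1.2023e+9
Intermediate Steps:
T = 7651 (T = -3 + (7534 + 120) = -3 + 7654 = 7651)
d(x, J) = (5 + x)/(J + x)
Y(O) = 82 - O - (5 + O)/(2*O) (Y(O) = 7 - ((-75 + O) + (5 + O)/(O + O)) = 7 - ((-75 + O) + (5 + O)/((2*O))) = 7 - ((-75 + O) + (1/(2*O))*(5 + O)) = 7 - ((-75 + O) + (5 + O)/(2*O)) = 7 - (-75 + O + (5 + O)/(2*O)) = 7 + (75 - O - (5 + O)/(2*O)) = 82 - O - (5 + O)/(2*O))
(Y(191) + 28042)*(T + 35392) = ((163/2 - 1*191 - 5/2/191) + 28042)*(7651 + 35392) = ((163/2 - 191 - 5/2*1/191) + 28042)*43043 = ((163/2 - 191 - 5/382) + 28042)*43043 = (-20917/191 + 28042)*43043 = (5335105/191)*43043 = 229638924515/191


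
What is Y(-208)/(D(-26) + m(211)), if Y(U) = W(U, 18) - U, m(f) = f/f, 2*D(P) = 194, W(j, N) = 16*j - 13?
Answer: -3133/98 ≈ -31.969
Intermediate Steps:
W(j, N) = -13 + 16*j
D(P) = 97 (D(P) = (½)*194 = 97)
m(f) = 1
Y(U) = -13 + 15*U (Y(U) = (-13 + 16*U) - U = -13 + 15*U)
Y(-208)/(D(-26) + m(211)) = (-13 + 15*(-208))/(97 + 1) = (-13 - 3120)/98 = -3133*1/98 = -3133/98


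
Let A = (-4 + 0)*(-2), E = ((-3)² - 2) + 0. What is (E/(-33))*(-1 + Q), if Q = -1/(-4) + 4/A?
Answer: 7/132 ≈ 0.053030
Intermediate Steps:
E = 7 (E = (9 - 2) + 0 = 7 + 0 = 7)
A = 8 (A = -4*(-2) = 8)
Q = ¾ (Q = -1/(-4) + 4/8 = -1*(-¼) + 4*(⅛) = ¼ + ½ = ¾ ≈ 0.75000)
(E/(-33))*(-1 + Q) = (7/(-33))*(-1 + ¾) = (7*(-1/33))*(-¼) = -7/33*(-¼) = 7/132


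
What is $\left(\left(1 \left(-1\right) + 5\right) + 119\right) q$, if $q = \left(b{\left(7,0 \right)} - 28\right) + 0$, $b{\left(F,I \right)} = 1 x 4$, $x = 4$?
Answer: $-1476$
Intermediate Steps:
$b{\left(F,I \right)} = 16$ ($b{\left(F,I \right)} = 1 \cdot 4 \cdot 4 = 4 \cdot 4 = 16$)
$q = -12$ ($q = \left(16 - 28\right) + 0 = -12 + 0 = -12$)
$\left(\left(1 \left(-1\right) + 5\right) + 119\right) q = \left(\left(1 \left(-1\right) + 5\right) + 119\right) \left(-12\right) = \left(\left(-1 + 5\right) + 119\right) \left(-12\right) = \left(4 + 119\right) \left(-12\right) = 123 \left(-12\right) = -1476$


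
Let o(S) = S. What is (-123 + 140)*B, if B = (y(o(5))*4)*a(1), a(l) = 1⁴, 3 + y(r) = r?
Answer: 136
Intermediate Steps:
y(r) = -3 + r
a(l) = 1
B = 8 (B = ((-3 + 5)*4)*1 = (2*4)*1 = 8*1 = 8)
(-123 + 140)*B = (-123 + 140)*8 = 17*8 = 136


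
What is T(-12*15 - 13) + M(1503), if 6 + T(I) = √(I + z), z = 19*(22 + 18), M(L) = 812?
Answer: 806 + 9*√7 ≈ 829.81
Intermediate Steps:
z = 760 (z = 19*40 = 760)
T(I) = -6 + √(760 + I) (T(I) = -6 + √(I + 760) = -6 + √(760 + I))
T(-12*15 - 13) + M(1503) = (-6 + √(760 + (-12*15 - 13))) + 812 = (-6 + √(760 + (-180 - 13))) + 812 = (-6 + √(760 - 193)) + 812 = (-6 + √567) + 812 = (-6 + 9*√7) + 812 = 806 + 9*√7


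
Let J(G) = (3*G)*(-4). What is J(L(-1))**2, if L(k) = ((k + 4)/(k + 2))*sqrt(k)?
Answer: -1296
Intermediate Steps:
L(k) = sqrt(k)*(4 + k)/(2 + k) (L(k) = ((4 + k)/(2 + k))*sqrt(k) = sqrt(k)*(4 + k)/(2 + k))
J(G) = -12*G
J(L(-1))**2 = (-12*sqrt(-1)*(4 - 1)/(2 - 1))**2 = (-12*I*3/1)**2 = (-12*I*3)**2 = (-36*I)**2 = -1296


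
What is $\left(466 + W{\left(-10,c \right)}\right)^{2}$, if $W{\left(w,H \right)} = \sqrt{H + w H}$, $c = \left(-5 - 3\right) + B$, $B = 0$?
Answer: $217228 + 5592 \sqrt{2} \approx 2.2514 \cdot 10^{5}$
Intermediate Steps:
$c = -8$ ($c = \left(-5 - 3\right) + 0 = -8 + 0 = -8$)
$W{\left(w,H \right)} = \sqrt{H + H w}$
$\left(466 + W{\left(-10,c \right)}\right)^{2} = \left(466 + \sqrt{- 8 \left(1 - 10\right)}\right)^{2} = \left(466 + \sqrt{\left(-8\right) \left(-9\right)}\right)^{2} = \left(466 + \sqrt{72}\right)^{2} = \left(466 + 6 \sqrt{2}\right)^{2}$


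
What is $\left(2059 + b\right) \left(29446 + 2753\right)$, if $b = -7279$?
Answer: $-168078780$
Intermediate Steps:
$\left(2059 + b\right) \left(29446 + 2753\right) = \left(2059 - 7279\right) \left(29446 + 2753\right) = \left(-5220\right) 32199 = -168078780$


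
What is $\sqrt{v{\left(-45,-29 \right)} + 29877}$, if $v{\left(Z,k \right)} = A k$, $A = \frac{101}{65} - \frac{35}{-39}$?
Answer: $\frac{\sqrt{1133369835}}{195} \approx 172.64$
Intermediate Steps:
$A = \frac{478}{195}$ ($A = 101 \cdot \frac{1}{65} - - \frac{35}{39} = \frac{101}{65} + \frac{35}{39} = \frac{478}{195} \approx 2.4513$)
$v{\left(Z,k \right)} = \frac{478 k}{195}$
$\sqrt{v{\left(-45,-29 \right)} + 29877} = \sqrt{\frac{478}{195} \left(-29\right) + 29877} = \sqrt{- \frac{13862}{195} + 29877} = \sqrt{\frac{5812153}{195}} = \frac{\sqrt{1133369835}}{195}$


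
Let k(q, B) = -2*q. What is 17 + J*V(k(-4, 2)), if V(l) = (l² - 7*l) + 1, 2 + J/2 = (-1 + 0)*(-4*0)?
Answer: -19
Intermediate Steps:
J = -4 (J = -4 + 2*((-1 + 0)*(-4*0)) = -4 + 2*(-1*0) = -4 + 2*0 = -4 + 0 = -4)
V(l) = 1 + l² - 7*l
17 + J*V(k(-4, 2)) = 17 - 4*(1 + (-2*(-4))² - (-14)*(-4)) = 17 - 4*(1 + 8² - 7*8) = 17 - 4*(1 + 64 - 56) = 17 - 4*9 = 17 - 36 = -19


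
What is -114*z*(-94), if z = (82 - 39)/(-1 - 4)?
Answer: -460788/5 ≈ -92158.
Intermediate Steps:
z = -43/5 (z = 43/(-5) = 43*(-⅕) = -43/5 ≈ -8.6000)
-114*z*(-94) = -114*(-43/5)*(-94) = (4902/5)*(-94) = -460788/5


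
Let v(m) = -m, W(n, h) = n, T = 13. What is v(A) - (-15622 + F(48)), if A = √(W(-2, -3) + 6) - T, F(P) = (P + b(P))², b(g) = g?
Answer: 6417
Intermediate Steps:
F(P) = 4*P² (F(P) = (P + P)² = (2*P)² = 4*P²)
A = -11 (A = √(-2 + 6) - 1*13 = √4 - 13 = 2 - 13 = -11)
v(A) - (-15622 + F(48)) = -1*(-11) - (-15622 + 4*48²) = 11 - (-15622 + 4*2304) = 11 - (-15622 + 9216) = 11 - 1*(-6406) = 11 + 6406 = 6417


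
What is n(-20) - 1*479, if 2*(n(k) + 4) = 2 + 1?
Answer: -963/2 ≈ -481.50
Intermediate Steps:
n(k) = -5/2 (n(k) = -4 + (2 + 1)/2 = -4 + (½)*3 = -4 + 3/2 = -5/2)
n(-20) - 1*479 = -5/2 - 1*479 = -5/2 - 479 = -963/2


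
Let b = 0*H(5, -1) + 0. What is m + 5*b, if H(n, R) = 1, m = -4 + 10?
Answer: 6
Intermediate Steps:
m = 6
b = 0 (b = 0*1 + 0 = 0 + 0 = 0)
m + 5*b = 6 + 5*0 = 6 + 0 = 6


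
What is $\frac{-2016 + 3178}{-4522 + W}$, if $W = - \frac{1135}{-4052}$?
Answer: $- \frac{4708424}{18322009} \approx -0.25698$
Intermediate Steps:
$W = \frac{1135}{4052}$ ($W = \left(-1135\right) \left(- \frac{1}{4052}\right) = \frac{1135}{4052} \approx 0.28011$)
$\frac{-2016 + 3178}{-4522 + W} = \frac{-2016 + 3178}{-4522 + \frac{1135}{4052}} = \frac{1162}{- \frac{18322009}{4052}} = 1162 \left(- \frac{4052}{18322009}\right) = - \frac{4708424}{18322009}$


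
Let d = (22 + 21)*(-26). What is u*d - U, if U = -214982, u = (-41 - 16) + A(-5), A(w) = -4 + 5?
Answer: 277590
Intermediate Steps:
A(w) = 1
d = -1118 (d = 43*(-26) = -1118)
u = -56 (u = (-41 - 16) + 1 = -57 + 1 = -56)
u*d - U = -56*(-1118) - 1*(-214982) = 62608 + 214982 = 277590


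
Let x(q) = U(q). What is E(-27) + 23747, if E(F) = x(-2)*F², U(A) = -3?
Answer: 21560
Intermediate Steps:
x(q) = -3
E(F) = -3*F²
E(-27) + 23747 = -3*(-27)² + 23747 = -3*729 + 23747 = -2187 + 23747 = 21560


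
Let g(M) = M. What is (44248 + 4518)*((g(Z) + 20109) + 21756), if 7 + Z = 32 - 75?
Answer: 2039150290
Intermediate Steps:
Z = -50 (Z = -7 + (32 - 75) = -7 - 43 = -50)
(44248 + 4518)*((g(Z) + 20109) + 21756) = (44248 + 4518)*((-50 + 20109) + 21756) = 48766*(20059 + 21756) = 48766*41815 = 2039150290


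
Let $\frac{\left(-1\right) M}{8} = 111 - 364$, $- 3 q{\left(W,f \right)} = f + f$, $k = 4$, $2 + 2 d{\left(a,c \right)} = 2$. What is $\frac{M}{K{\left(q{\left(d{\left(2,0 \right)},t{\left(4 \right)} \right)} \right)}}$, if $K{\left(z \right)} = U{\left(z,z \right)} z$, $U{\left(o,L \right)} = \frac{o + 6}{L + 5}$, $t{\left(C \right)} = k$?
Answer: $- \frac{5313}{10} \approx -531.3$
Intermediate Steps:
$d{\left(a,c \right)} = 0$ ($d{\left(a,c \right)} = -1 + \frac{1}{2} \cdot 2 = -1 + 1 = 0$)
$t{\left(C \right)} = 4$
$U{\left(o,L \right)} = \frac{6 + o}{5 + L}$
$q{\left(W,f \right)} = - \frac{2 f}{3}$ ($q{\left(W,f \right)} = - \frac{f + f}{3} = - \frac{2 f}{3}$)
$K{\left(z \right)} = \frac{z \left(6 + z\right)}{5 + z}$ ($K{\left(z \right)} = \frac{6 + z}{5 + z} z = \frac{z \left(6 + z\right)}{5 + z}$)
$M = 2024$ ($M = - 8 \left(111 - 364\right) = \left(-8\right) \left(-253\right) = 2024$)
$\frac{M}{K{\left(q{\left(d{\left(2,0 \right)},t{\left(4 \right)} \right)} \right)}} = \frac{2024}{\left(- \frac{2}{3}\right) 4 \frac{1}{5 - \frac{8}{3}} \left(6 - \frac{8}{3}\right)} = \frac{2024}{\left(- \frac{8}{3}\right) \frac{1}{5 - \frac{8}{3}} \left(6 - \frac{8}{3}\right)} = \frac{2024}{\left(- \frac{8}{3}\right) \frac{1}{\frac{7}{3}} \cdot \frac{10}{3}} = \frac{2024}{\left(- \frac{8}{3}\right) \frac{3}{7} \cdot \frac{10}{3}} = \frac{2024}{- \frac{80}{21}} = 2024 \left(- \frac{21}{80}\right) = - \frac{5313}{10}$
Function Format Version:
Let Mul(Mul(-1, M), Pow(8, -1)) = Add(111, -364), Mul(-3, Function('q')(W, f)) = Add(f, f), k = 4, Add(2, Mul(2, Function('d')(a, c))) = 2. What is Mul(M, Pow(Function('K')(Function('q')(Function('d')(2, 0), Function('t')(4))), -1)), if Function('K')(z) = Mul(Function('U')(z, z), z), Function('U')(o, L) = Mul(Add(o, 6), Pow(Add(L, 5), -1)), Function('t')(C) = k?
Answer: Rational(-5313, 10) ≈ -531.30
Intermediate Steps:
Function('d')(a, c) = 0 (Function('d')(a, c) = Add(-1, Mul(Rational(1, 2), 2)) = Add(-1, 1) = 0)
Function('t')(C) = 4
Function('U')(o, L) = Mul(Pow(Add(5, L), -1), Add(6, o)) (Function('U')(o, L) = Mul(Add(6, o), Pow(Add(5, L), -1)) = Mul(Pow(Add(5, L), -1), Add(6, o)))
Function('q')(W, f) = Mul(Rational(-2, 3), f) (Function('q')(W, f) = Mul(Rational(-1, 3), Add(f, f)) = Mul(Rational(-1, 3), Mul(2, f)) = Mul(Rational(-2, 3), f))
Function('K')(z) = Mul(z, Pow(Add(5, z), -1), Add(6, z)) (Function('K')(z) = Mul(Mul(Pow(Add(5, z), -1), Add(6, z)), z) = Mul(z, Pow(Add(5, z), -1), Add(6, z)))
M = 2024 (M = Mul(-8, Add(111, -364)) = Mul(-8, -253) = 2024)
Mul(M, Pow(Function('K')(Function('q')(Function('d')(2, 0), Function('t')(4))), -1)) = Mul(2024, Pow(Mul(Mul(Rational(-2, 3), 4), Pow(Add(5, Mul(Rational(-2, 3), 4)), -1), Add(6, Mul(Rational(-2, 3), 4))), -1)) = Mul(2024, Pow(Mul(Rational(-8, 3), Pow(Add(5, Rational(-8, 3)), -1), Add(6, Rational(-8, 3))), -1)) = Mul(2024, Pow(Mul(Rational(-8, 3), Pow(Rational(7, 3), -1), Rational(10, 3)), -1)) = Mul(2024, Pow(Mul(Rational(-8, 3), Rational(3, 7), Rational(10, 3)), -1)) = Mul(2024, Pow(Rational(-80, 21), -1)) = Mul(2024, Rational(-21, 80)) = Rational(-5313, 10)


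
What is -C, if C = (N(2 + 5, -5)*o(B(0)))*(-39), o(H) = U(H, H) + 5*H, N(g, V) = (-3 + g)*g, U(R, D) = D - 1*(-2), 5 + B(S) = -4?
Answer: -56784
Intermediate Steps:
B(S) = -9 (B(S) = -5 - 4 = -9)
U(R, D) = 2 + D (U(R, D) = D + 2 = 2 + D)
N(g, V) = g*(-3 + g)
o(H) = 2 + 6*H (o(H) = (2 + H) + 5*H = 2 + 6*H)
C = 56784 (C = (((2 + 5)*(-3 + (2 + 5)))*(2 + 6*(-9)))*(-39) = ((7*(-3 + 7))*(2 - 54))*(-39) = ((7*4)*(-52))*(-39) = (28*(-52))*(-39) = -1456*(-39) = 56784)
-C = -1*56784 = -56784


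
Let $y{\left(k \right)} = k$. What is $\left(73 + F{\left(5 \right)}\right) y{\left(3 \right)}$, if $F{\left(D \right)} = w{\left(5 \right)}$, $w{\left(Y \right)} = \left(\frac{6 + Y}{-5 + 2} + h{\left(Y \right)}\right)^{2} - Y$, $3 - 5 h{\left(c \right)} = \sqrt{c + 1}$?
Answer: $\frac{3494}{15} + \frac{92 \sqrt{6}}{25} \approx 241.95$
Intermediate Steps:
$h{\left(c \right)} = \frac{3}{5} - \frac{\sqrt{1 + c}}{5}$ ($h{\left(c \right)} = \frac{3}{5} - \frac{\sqrt{c + 1}}{5} = \frac{3}{5} - \frac{\sqrt{1 + c}}{5}$)
$w{\left(Y \right)} = \left(- \frac{7}{5} - \frac{Y}{3} - \frac{\sqrt{1 + Y}}{5}\right)^{2} - Y$ ($w{\left(Y \right)} = \left(\frac{6 + Y}{-5 + 2} - \left(- \frac{3}{5} + \frac{\sqrt{1 + Y}}{5}\right)\right)^{2} - Y = \left(\frac{6 + Y}{-3} - \left(- \frac{3}{5} + \frac{\sqrt{1 + Y}}{5}\right)\right)^{2} - Y = \left(\left(6 + Y\right) \left(- \frac{1}{3}\right) - \left(- \frac{3}{5} + \frac{\sqrt{1 + Y}}{5}\right)\right)^{2} - Y = \left(\left(-2 - \frac{Y}{3}\right) - \left(- \frac{3}{5} + \frac{\sqrt{1 + Y}}{5}\right)\right)^{2} - Y = \left(- \frac{7}{5} - \frac{Y}{3} - \frac{\sqrt{1 + Y}}{5}\right)^{2} - Y$)
$F{\left(D \right)} = -5 + \frac{\left(46 + 3 \sqrt{6}\right)^{2}}{225}$ ($F{\left(D \right)} = \left(-1\right) 5 + \frac{\left(21 + 3 \sqrt{1 + 5} + 5 \cdot 5\right)^{2}}{225} = -5 + \frac{\left(21 + 3 \sqrt{6} + 25\right)^{2}}{225} = -5 + \frac{\left(46 + 3 \sqrt{6}\right)^{2}}{225}$)
$\left(73 + F{\left(5 \right)}\right) y{\left(3 \right)} = \left(73 + \left(\frac{209}{45} + \frac{92 \sqrt{6}}{75}\right)\right) 3 = \left(\frac{3494}{45} + \frac{92 \sqrt{6}}{75}\right) 3 = \frac{3494}{15} + \frac{92 \sqrt{6}}{25}$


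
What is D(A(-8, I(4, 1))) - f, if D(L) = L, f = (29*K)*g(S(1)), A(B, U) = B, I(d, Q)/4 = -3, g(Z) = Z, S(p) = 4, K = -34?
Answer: 3936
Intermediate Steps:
I(d, Q) = -12 (I(d, Q) = 4*(-3) = -12)
f = -3944 (f = (29*(-34))*4 = -986*4 = -3944)
D(A(-8, I(4, 1))) - f = -8 - 1*(-3944) = -8 + 3944 = 3936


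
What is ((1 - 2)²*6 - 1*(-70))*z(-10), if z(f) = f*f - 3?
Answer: 7372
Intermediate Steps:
z(f) = -3 + f² (z(f) = f² - 3 = -3 + f²)
((1 - 2)²*6 - 1*(-70))*z(-10) = ((1 - 2)²*6 - 1*(-70))*(-3 + (-10)²) = ((-1)²*6 + 70)*(-3 + 100) = (1*6 + 70)*97 = (6 + 70)*97 = 76*97 = 7372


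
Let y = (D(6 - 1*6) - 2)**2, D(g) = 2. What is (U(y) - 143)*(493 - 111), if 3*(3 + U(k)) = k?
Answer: -55772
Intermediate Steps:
y = 0 (y = (2 - 2)**2 = 0**2 = 0)
U(k) = -3 + k/3
(U(y) - 143)*(493 - 111) = ((-3 + (1/3)*0) - 143)*(493 - 111) = ((-3 + 0) - 143)*382 = (-3 - 143)*382 = -146*382 = -55772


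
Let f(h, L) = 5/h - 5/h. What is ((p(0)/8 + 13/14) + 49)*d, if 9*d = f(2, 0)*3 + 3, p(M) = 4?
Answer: 353/21 ≈ 16.810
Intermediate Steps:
f(h, L) = 0
d = 1/3 (d = (0*3 + 3)/9 = (0 + 3)/9 = (1/9)*3 = 1/3 ≈ 0.33333)
((p(0)/8 + 13/14) + 49)*d = ((4/8 + 13/14) + 49)*(1/3) = ((4*(1/8) + 13*(1/14)) + 49)*(1/3) = ((1/2 + 13/14) + 49)*(1/3) = (10/7 + 49)*(1/3) = (353/7)*(1/3) = 353/21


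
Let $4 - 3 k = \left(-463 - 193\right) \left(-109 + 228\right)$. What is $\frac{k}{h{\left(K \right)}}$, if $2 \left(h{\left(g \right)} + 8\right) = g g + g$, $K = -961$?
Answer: $\frac{19517}{345954} \approx 0.056415$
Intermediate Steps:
$h{\left(g \right)} = -8 + \frac{g}{2} + \frac{g^{2}}{2}$ ($h{\left(g \right)} = -8 + \frac{g g + g}{2} = -8 + \frac{g^{2} + g}{2} = -8 + \frac{g + g^{2}}{2} = -8 + \left(\frac{g}{2} + \frac{g^{2}}{2}\right) = -8 + \frac{g}{2} + \frac{g^{2}}{2}$)
$k = \frac{78068}{3}$ ($k = \frac{4}{3} - \frac{\left(-463 - 193\right) \left(-109 + 228\right)}{3} = \frac{4}{3} - \frac{\left(-656\right) 119}{3} = \frac{4}{3} - - \frac{78064}{3} = \frac{4}{3} + \frac{78064}{3} = \frac{78068}{3} \approx 26023.0$)
$\frac{k}{h{\left(K \right)}} = \frac{78068}{3 \left(-8 + \frac{1}{2} \left(-961\right) + \frac{\left(-961\right)^{2}}{2}\right)} = \frac{78068}{3 \left(-8 - \frac{961}{2} + \frac{1}{2} \cdot 923521\right)} = \frac{78068}{3 \left(-8 - \frac{961}{2} + \frac{923521}{2}\right)} = \frac{78068}{3 \cdot 461272} = \frac{78068}{3} \cdot \frac{1}{461272} = \frac{19517}{345954}$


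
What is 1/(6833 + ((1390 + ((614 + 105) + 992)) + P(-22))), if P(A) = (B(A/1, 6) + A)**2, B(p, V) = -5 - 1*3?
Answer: 1/10834 ≈ 9.2302e-5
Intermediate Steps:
B(p, V) = -8 (B(p, V) = -5 - 3 = -8)
P(A) = (-8 + A)**2
1/(6833 + ((1390 + ((614 + 105) + 992)) + P(-22))) = 1/(6833 + ((1390 + ((614 + 105) + 992)) + (-8 - 22)**2)) = 1/(6833 + ((1390 + (719 + 992)) + (-30)**2)) = 1/(6833 + ((1390 + 1711) + 900)) = 1/(6833 + (3101 + 900)) = 1/(6833 + 4001) = 1/10834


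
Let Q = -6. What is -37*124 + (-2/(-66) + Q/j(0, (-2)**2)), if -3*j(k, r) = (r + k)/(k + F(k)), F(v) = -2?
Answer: -151700/33 ≈ -4597.0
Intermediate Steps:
j(k, r) = -(k + r)/(3*(-2 + k)) (j(k, r) = -(r + k)/(3*(k - 2)) = -(k + r)/(3*(-2 + k)))
-37*124 + (-2/(-66) + Q/j(0, (-2)**2)) = -37*124 + (-2/(-66) - 6*3*(-2 + 0)/(-1*0 - 1*(-2)**2)) = -4588 + (-2*(-1/66) - 6*(-6/(0 - 1*4))) = -4588 + (1/33 - 6*(-6/(0 - 4))) = -4588 + (1/33 - 6/((1/3)*(-1/2)*(-4))) = -4588 + (1/33 - 6/2/3) = -4588 + (1/33 - 6*3/2) = -4588 + (1/33 - 9) = -4588 - 296/33 = -151700/33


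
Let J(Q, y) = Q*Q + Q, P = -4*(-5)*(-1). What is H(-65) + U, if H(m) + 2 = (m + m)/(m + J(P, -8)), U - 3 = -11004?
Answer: -693215/63 ≈ -11003.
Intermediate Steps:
U = -11001 (U = 3 - 11004 = -11001)
P = -20 (P = 20*(-1) = -20)
J(Q, y) = Q + Q² (J(Q, y) = Q² + Q = Q + Q²)
H(m) = -2 + 2*m/(380 + m) (H(m) = -2 + (m + m)/(m - 20*(1 - 20)) = -2 + (2*m)/(m - 20*(-19)) = -2 + (2*m)/(m + 380) = -2 + (2*m)/(380 + m) = -2 + 2*m/(380 + m))
H(-65) + U = -760/(380 - 65) - 11001 = -760/315 - 11001 = -760*1/315 - 11001 = -152/63 - 11001 = -693215/63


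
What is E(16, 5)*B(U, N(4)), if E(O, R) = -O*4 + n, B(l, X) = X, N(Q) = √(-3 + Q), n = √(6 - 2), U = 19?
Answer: -62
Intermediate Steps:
n = 2 (n = √4 = 2)
E(O, R) = 2 - 4*O (E(O, R) = -O*4 + 2 = -4*O + 2 = 2 - 4*O)
E(16, 5)*B(U, N(4)) = (2 - 4*16)*√(-3 + 4) = (2 - 64)*√1 = -62*1 = -62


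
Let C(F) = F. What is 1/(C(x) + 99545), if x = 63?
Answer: 1/99608 ≈ 1.0039e-5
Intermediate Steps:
1/(C(x) + 99545) = 1/(63 + 99545) = 1/99608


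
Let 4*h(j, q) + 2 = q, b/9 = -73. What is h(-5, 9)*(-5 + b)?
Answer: -2317/2 ≈ -1158.5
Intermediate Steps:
b = -657 (b = 9*(-73) = -657)
h(j, q) = -½ + q/4
h(-5, 9)*(-5 + b) = (-½ + (¼)*9)*(-5 - 657) = (-½ + 9/4)*(-662) = (7/4)*(-662) = -2317/2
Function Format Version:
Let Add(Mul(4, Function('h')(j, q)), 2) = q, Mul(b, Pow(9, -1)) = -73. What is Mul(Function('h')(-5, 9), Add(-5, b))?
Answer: Rational(-2317, 2) ≈ -1158.5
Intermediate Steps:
b = -657 (b = Mul(9, -73) = -657)
Function('h')(j, q) = Add(Rational(-1, 2), Mul(Rational(1, 4), q))
Mul(Function('h')(-5, 9), Add(-5, b)) = Mul(Add(Rational(-1, 2), Mul(Rational(1, 4), 9)), Add(-5, -657)) = Mul(Add(Rational(-1, 2), Rational(9, 4)), -662) = Mul(Rational(7, 4), -662) = Rational(-2317, 2)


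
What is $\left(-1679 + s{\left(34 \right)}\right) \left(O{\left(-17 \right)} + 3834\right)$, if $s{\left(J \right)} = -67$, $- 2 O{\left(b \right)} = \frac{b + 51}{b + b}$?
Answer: $-6695037$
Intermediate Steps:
$O{\left(b \right)} = - \frac{51 + b}{4 b}$ ($O{\left(b \right)} = - \frac{\left(b + 51\right) \frac{1}{b + b}}{2} = - \frac{\left(51 + b\right) \frac{1}{2 b}}{2} = - \frac{\frac{1}{2} \frac{1}{b} \left(51 + b\right)}{2} = - \frac{51 + b}{4 b}$)
$\left(-1679 + s{\left(34 \right)}\right) \left(O{\left(-17 \right)} + 3834\right) = \left(-1679 - 67\right) \left(\frac{-51 - -17}{4 \left(-17\right)} + 3834\right) = - 1746 \left(\frac{1}{4} \left(- \frac{1}{17}\right) \left(-51 + 17\right) + 3834\right) = - 1746 \left(\frac{1}{4} \left(- \frac{1}{17}\right) \left(-34\right) + 3834\right) = - 1746 \left(\frac{1}{2} + 3834\right) = \left(-1746\right) \frac{7669}{2} = -6695037$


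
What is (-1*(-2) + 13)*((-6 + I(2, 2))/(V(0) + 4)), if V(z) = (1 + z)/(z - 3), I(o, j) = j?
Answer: -180/11 ≈ -16.364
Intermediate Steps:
V(z) = (1 + z)/(-3 + z)
(-1*(-2) + 13)*((-6 + I(2, 2))/(V(0) + 4)) = (-1*(-2) + 13)*((-6 + 2)/((1 + 0)/(-3 + 0) + 4)) = (2 + 13)*(-4/(1/(-3) + 4)) = 15*(-4/(-⅓*1 + 4)) = 15*(-4/(-⅓ + 4)) = 15*(-4/11/3) = 15*(-4*3/11) = 15*(-12/11) = -180/11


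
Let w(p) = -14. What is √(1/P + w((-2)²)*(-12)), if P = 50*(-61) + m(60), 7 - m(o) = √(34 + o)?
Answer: √(511223 + 168*√94)/√(3043 + √94) ≈ 12.961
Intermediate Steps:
m(o) = 7 - √(34 + o)
P = -3043 - √94 (P = 50*(-61) + (7 - √(34 + 60)) = -3050 + (7 - √94) = -3043 - √94 ≈ -3052.7)
√(1/P + w((-2)²)*(-12)) = √(1/(-3043 - √94) - 14*(-12)) = √(1/(-3043 - √94) + 168) = √(168 + 1/(-3043 - √94))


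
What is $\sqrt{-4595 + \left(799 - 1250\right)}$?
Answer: $29 i \sqrt{6} \approx 71.035 i$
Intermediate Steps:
$\sqrt{-4595 + \left(799 - 1250\right)} = \sqrt{-4595 - 451} = \sqrt{-5046} = 29 i \sqrt{6}$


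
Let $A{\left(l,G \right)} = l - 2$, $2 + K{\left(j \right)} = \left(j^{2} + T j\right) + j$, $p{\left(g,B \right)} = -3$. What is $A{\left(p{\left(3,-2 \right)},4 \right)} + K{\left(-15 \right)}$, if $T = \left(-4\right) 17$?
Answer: $1223$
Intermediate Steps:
$T = -68$
$K{\left(j \right)} = -2 + j^{2} - 67 j$ ($K{\left(j \right)} = -2 + \left(\left(j^{2} - 68 j\right) + j\right) = -2 + \left(j^{2} - 67 j\right) = -2 + j^{2} - 67 j$)
$A{\left(l,G \right)} = -2 + l$ ($A{\left(l,G \right)} = l - 2 = -2 + l$)
$A{\left(p{\left(3,-2 \right)},4 \right)} + K{\left(-15 \right)} = \left(-2 - 3\right) - \left(-1003 - 225\right) = -5 + \left(-2 + 225 + 1005\right) = -5 + 1228 = 1223$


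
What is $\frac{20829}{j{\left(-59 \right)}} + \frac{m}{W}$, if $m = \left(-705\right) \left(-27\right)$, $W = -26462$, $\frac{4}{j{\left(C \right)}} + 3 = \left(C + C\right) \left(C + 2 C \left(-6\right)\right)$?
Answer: $- \frac{21105945233985}{52924} \approx -3.988 \cdot 10^{8}$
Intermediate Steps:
$j{\left(C \right)} = \frac{4}{-3 - 22 C^{2}}$ ($j{\left(C \right)} = \frac{4}{-3 + \left(C + C\right) \left(C + 2 C \left(-6\right)\right)} = \frac{4}{-3 + 2 C \left(C - 12 C\right)} = \frac{4}{-3 + 2 C \left(- 11 C\right)} = \frac{4}{-3 - 22 C^{2}}$)
$m = 19035$
$\frac{20829}{j{\left(-59 \right)}} + \frac{m}{W} = \frac{20829}{\left(-4\right) \frac{1}{3 + 22 \left(-59\right)^{2}}} + \frac{19035}{-26462} = \frac{20829}{\left(-4\right) \frac{1}{3 + 22 \cdot 3481}} + 19035 \left(- \frac{1}{26462}\right) = \frac{20829}{\left(-4\right) \frac{1}{3 + 76582}} - \frac{19035}{26462} = \frac{20829}{\left(-4\right) \frac{1}{76585}} - \frac{19035}{26462} = \frac{20829}{- \frac{4}{76585}} - \frac{19035}{26462} = 20829 \left(- \frac{76585}{4}\right) - \frac{19035}{26462} = - \frac{1595188965}{4} - \frac{19035}{26462} = - \frac{21105945233985}{52924}$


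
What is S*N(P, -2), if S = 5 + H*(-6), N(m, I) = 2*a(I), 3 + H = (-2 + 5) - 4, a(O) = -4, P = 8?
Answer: -232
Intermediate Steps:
H = -4 (H = -3 + ((-2 + 5) - 4) = -3 + (3 - 4) = -3 - 1 = -4)
N(m, I) = -8 (N(m, I) = 2*(-4) = -8)
S = 29 (S = 5 - 4*(-6) = 5 + 24 = 29)
S*N(P, -2) = 29*(-8) = -232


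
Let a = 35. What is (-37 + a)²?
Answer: 4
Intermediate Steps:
(-37 + a)² = (-37 + 35)² = (-2)² = 4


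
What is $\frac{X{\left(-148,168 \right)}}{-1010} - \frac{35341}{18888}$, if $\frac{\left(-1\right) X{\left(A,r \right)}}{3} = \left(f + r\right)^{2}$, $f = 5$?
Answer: $\frac{830101223}{9538440} \approx 87.027$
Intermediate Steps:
$X{\left(A,r \right)} = - 3 \left(5 + r\right)^{2}$
$\frac{X{\left(-148,168 \right)}}{-1010} - \frac{35341}{18888} = \frac{\left(-3\right) \left(5 + 168\right)^{2}}{-1010} - \frac{35341}{18888} = - 3 \cdot 173^{2} \left(- \frac{1}{1010}\right) - \frac{35341}{18888} = \left(-3\right) 29929 \left(- \frac{1}{1010}\right) - \frac{35341}{18888} = \left(-89787\right) \left(- \frac{1}{1010}\right) - \frac{35341}{18888} = \frac{89787}{1010} - \frac{35341}{18888} = \frac{830101223}{9538440}$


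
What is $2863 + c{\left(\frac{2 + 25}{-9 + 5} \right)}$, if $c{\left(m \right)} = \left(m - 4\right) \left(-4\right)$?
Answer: $2906$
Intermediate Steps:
$c{\left(m \right)} = 16 - 4 m$ ($c{\left(m \right)} = \left(-4 + m\right) \left(-4\right) = 16 - 4 m$)
$2863 + c{\left(\frac{2 + 25}{-9 + 5} \right)} = 2863 - \left(-16 + 4 \frac{2 + 25}{-9 + 5}\right) = 2863 - \left(-16 + 4 \frac{27}{-4}\right) = 2863 - \left(-16 + 4 \cdot 27 \left(- \frac{1}{4}\right)\right) = 2863 + \left(16 - -27\right) = 2863 + \left(16 + 27\right) = 2863 + 43 = 2906$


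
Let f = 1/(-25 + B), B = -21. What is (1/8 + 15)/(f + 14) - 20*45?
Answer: -2312017/2572 ≈ -898.92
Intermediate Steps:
f = -1/46 (f = 1/(-25 - 21) = 1/(-46) = -1/46 ≈ -0.021739)
(1/8 + 15)/(f + 14) - 20*45 = (1/8 + 15)/(-1/46 + 14) - 20*45 = (⅛ + 15)/(643/46) - 900 = (121/8)*(46/643) - 900 = 2783/2572 - 900 = -2312017/2572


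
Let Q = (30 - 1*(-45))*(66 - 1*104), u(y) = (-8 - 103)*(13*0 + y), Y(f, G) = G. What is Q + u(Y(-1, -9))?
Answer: -1851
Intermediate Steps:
u(y) = -111*y (u(y) = -111*(0 + y) = -111*y)
Q = -2850 (Q = (30 + 45)*(66 - 104) = 75*(-38) = -2850)
Q + u(Y(-1, -9)) = -2850 - 111*(-9) = -2850 + 999 = -1851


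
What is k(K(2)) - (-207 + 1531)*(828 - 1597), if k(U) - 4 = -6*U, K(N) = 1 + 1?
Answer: 1018148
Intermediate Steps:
K(N) = 2
k(U) = 4 - 6*U
k(K(2)) - (-207 + 1531)*(828 - 1597) = (4 - 6*2) - (-207 + 1531)*(828 - 1597) = (4 - 12) - 1324*(-769) = -8 - 1*(-1018156) = -8 + 1018156 = 1018148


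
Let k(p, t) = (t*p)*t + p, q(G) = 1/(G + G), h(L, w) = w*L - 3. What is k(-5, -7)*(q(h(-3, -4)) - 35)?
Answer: 78625/9 ≈ 8736.1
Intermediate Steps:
h(L, w) = -3 + L*w (h(L, w) = L*w - 3 = -3 + L*w)
q(G) = 1/(2*G)
k(p, t) = p + p*t² (k(p, t) = (p*t)*t + p = p*t² + p = p + p*t²)
k(-5, -7)*(q(h(-3, -4)) - 35) = (-5*(1 + (-7)²))*(1/(2*(-3 - 3*(-4))) - 35) = (-5*(1 + 49))*(1/(2*(-3 + 12)) - 35) = (-5*50)*((½)/9 - 35) = -250*((½)*(⅑) - 35) = -250*(1/18 - 35) = -250*(-629/18) = 78625/9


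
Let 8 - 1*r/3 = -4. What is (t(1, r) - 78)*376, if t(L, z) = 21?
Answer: -21432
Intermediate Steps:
r = 36 (r = 24 - 3*(-4) = 24 + 12 = 36)
(t(1, r) - 78)*376 = (21 - 78)*376 = -57*376 = -21432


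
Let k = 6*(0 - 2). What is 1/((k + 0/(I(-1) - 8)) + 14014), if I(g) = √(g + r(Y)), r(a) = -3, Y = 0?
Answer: 1/14002 ≈ 7.1418e-5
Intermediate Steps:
I(g) = √(-3 + g) (I(g) = √(g - 3) = √(-3 + g))
k = -12 (k = 6*(-2) = -12)
1/((k + 0/(I(-1) - 8)) + 14014) = 1/((-12 + 0/(√(-3 - 1) - 8)) + 14014) = 1/((-12 + 0/(√(-4) - 8)) + 14014) = 1/((-12 + 0/(2*I - 8)) + 14014) = 1/((-12 + 0/(-8 + 2*I)) + 14014) = 1/((-12 + ((-8 - 2*I)/68)*0) + 14014) = 1/((-12 + 0) + 14014) = 1/(-12 + 14014) = 1/14002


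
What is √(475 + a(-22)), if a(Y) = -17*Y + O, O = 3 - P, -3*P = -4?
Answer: 2*√1914/3 ≈ 29.166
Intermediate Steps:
P = 4/3 (P = -⅓*(-4) = 4/3 ≈ 1.3333)
O = 5/3 (O = 3 - 1*4/3 = 3 - 4/3 = 5/3 ≈ 1.6667)
a(Y) = 5/3 - 17*Y (a(Y) = -17*Y + 5/3 = 5/3 - 17*Y)
√(475 + a(-22)) = √(475 + (5/3 - 17*(-22))) = √(475 + (5/3 + 374)) = √(475 + 1127/3) = √(2552/3) = 2*√1914/3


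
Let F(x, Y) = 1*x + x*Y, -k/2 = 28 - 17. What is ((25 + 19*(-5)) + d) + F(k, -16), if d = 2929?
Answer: 3189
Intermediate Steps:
k = -22 (k = -2*(28 - 17) = -2*11 = -22)
F(x, Y) = x + Y*x
((25 + 19*(-5)) + d) + F(k, -16) = ((25 + 19*(-5)) + 2929) - 22*(1 - 16) = ((25 - 95) + 2929) - 22*(-15) = (-70 + 2929) + 330 = 2859 + 330 = 3189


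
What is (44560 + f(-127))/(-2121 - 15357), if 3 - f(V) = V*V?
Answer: -4739/2913 ≈ -1.6268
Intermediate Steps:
f(V) = 3 - V² (f(V) = 3 - V*V = 3 - V²)
(44560 + f(-127))/(-2121 - 15357) = (44560 + (3 - 1*(-127)²))/(-2121 - 15357) = (44560 + (3 - 1*16129))/(-17478) = (44560 + (3 - 16129))*(-1/17478) = (44560 - 16126)*(-1/17478) = 28434*(-1/17478) = -4739/2913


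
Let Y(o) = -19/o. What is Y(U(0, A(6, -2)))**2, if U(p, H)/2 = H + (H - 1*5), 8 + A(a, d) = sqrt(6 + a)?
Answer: 58843/205932 + 5054*sqrt(3)/51483 ≈ 0.45577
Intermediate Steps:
A(a, d) = -8 + sqrt(6 + a)
U(p, H) = -10 + 4*H (U(p, H) = 2*(H + (H - 1*5)) = 2*(H + (H - 5)) = 2*(H + (-5 + H)) = 2*(-5 + 2*H) = -10 + 4*H)
Y(U(0, A(6, -2)))**2 = (-19/(-10 + 4*(-8 + sqrt(6 + 6))))**2 = (-19/(-10 + 4*(-8 + sqrt(12))))**2 = (-19/(-10 + 4*(-8 + 2*sqrt(3))))**2 = (-19/(-10 + (-32 + 8*sqrt(3))))**2 = (-19/(-42 + 8*sqrt(3)))**2 = 361/(-42 + 8*sqrt(3))**2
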